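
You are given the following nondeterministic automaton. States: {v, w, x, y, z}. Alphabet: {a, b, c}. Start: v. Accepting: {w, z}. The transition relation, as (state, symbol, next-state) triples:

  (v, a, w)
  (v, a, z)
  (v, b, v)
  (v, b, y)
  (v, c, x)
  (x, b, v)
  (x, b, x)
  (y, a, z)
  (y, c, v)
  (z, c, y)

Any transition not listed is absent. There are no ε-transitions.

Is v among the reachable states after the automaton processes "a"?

Start in {v}.
Read 'a': v→{w, z}; now {w, z}.
State v is not in {w, z}.

No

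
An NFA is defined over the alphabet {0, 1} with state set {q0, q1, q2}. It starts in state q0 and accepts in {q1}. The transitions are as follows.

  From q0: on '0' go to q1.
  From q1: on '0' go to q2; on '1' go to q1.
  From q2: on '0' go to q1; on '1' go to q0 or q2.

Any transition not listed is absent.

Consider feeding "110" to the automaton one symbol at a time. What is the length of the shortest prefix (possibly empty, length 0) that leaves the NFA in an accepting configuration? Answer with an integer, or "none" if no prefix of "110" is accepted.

none

Start in {q0}.
Read '1': {q0} → ∅.
The set is empty and remains empty for the remaining 2 symbols.
No reachable set along the way intersects F.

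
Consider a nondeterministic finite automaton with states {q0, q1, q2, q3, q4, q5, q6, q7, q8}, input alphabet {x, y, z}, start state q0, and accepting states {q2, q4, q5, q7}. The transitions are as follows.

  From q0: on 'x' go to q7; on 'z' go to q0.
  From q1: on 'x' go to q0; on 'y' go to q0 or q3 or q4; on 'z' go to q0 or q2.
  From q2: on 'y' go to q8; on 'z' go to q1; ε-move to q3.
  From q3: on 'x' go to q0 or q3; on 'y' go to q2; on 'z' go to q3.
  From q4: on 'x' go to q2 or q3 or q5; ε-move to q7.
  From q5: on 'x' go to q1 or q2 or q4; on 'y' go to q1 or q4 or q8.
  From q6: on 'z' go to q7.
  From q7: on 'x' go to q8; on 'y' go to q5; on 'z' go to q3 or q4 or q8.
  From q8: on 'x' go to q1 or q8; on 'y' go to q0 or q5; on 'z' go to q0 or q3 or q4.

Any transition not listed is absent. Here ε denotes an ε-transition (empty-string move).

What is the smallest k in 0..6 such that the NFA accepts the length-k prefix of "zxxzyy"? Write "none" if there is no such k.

Start in {q0}.
Read 'z': q0→{q0}; now {q0}.
Read 'x': q0→{q7}; now {q7}.
None of the earlier sets intersect F, but {q7} does.

2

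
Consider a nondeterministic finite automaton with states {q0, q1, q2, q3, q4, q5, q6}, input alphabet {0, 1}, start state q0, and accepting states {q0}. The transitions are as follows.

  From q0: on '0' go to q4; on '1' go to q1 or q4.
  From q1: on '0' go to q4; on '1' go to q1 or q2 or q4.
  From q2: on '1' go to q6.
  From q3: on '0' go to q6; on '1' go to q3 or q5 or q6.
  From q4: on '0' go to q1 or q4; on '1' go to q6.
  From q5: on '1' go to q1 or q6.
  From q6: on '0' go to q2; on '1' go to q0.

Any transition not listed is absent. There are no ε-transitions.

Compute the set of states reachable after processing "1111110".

Start in {q0}.
Read '1': {q0} → {q1, q4}.
Read '1': {q1, q4} → {q1, q2, q4, q6}.
Read '1': {q1, q2, q4, q6} → {q0, q1, q2, q4, q6}.
Read '1': {q0, q1, q2, q4, q6} → {q0, q1, q2, q4, q6}.
Read '1': {q0, q1, q2, q4, q6} → {q0, q1, q2, q4, q6}.
Read '1': {q0, q1, q2, q4, q6} → {q0, q1, q2, q4, q6}.
Read '0': {q0, q1, q2, q4, q6} → {q1, q2, q4}.

{q1, q2, q4}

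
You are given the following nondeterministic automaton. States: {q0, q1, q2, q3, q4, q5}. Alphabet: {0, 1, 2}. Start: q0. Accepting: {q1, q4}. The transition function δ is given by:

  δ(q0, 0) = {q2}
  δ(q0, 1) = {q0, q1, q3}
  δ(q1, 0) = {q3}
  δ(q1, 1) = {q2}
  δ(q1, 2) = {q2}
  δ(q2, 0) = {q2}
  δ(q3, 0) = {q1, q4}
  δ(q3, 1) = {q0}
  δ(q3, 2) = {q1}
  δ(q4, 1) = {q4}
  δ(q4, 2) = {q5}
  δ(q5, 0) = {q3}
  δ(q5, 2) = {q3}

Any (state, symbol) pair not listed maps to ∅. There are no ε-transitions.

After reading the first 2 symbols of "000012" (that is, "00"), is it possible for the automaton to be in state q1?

No

Start in {q0}.
Read '0': q0→{q2}; now {q2}.
Read '0': q2→{q2}; now {q2}.
State q1 is not in {q2}.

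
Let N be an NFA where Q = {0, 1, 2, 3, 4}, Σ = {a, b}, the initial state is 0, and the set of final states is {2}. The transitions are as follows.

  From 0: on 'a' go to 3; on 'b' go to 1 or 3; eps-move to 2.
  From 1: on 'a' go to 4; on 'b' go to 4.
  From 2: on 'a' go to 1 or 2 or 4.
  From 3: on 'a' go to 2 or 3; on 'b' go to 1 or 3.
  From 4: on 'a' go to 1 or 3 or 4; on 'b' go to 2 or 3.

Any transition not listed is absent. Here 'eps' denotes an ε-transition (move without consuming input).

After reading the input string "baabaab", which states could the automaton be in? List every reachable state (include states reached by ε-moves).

{1, 2, 3, 4}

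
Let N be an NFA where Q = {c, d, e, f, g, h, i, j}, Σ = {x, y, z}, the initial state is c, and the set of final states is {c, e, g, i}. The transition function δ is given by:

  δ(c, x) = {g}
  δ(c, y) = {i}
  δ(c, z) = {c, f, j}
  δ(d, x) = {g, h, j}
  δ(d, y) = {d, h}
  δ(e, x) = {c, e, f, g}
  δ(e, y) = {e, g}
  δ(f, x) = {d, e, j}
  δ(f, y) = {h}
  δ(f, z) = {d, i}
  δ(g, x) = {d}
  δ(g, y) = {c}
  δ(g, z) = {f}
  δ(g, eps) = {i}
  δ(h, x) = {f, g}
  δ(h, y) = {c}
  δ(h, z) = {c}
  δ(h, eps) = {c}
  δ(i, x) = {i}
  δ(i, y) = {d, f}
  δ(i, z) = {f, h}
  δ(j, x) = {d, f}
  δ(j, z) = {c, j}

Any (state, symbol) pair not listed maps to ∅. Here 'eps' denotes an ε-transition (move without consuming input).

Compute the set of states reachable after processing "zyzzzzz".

Start in {c}.
Read 'z': {c} → {c, f, j}.
Read 'y': {c, f, j} → {c, h, i}.
Read 'z': {c, h, i} → {c, f, h, j}.
Read 'z': {c, f, h, j} → {c, d, f, i, j}.
Read 'z': {c, d, f, i, j} → {c, d, f, h, i, j}.
Read 'z': {c, d, f, h, i, j} → {c, d, f, h, i, j}.
Read 'z': {c, d, f, h, i, j} → {c, d, f, h, i, j}.

{c, d, f, h, i, j}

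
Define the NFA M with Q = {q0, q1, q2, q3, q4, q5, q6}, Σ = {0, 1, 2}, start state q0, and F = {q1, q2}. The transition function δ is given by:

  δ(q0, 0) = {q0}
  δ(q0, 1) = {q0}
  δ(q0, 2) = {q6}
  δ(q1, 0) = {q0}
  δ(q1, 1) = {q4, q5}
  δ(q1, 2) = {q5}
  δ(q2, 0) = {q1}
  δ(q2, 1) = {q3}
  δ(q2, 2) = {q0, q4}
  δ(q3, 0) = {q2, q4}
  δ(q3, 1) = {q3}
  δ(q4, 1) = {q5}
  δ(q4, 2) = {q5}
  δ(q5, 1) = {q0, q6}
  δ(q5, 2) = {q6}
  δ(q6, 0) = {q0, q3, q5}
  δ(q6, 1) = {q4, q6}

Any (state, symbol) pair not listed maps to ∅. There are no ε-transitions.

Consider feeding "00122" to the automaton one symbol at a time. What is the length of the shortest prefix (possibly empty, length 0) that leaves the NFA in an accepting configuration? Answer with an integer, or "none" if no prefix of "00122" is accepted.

none

Start in {q0}.
Read '0': q0→{q0}; now {q0}.
Read '0': q0→{q0}; now {q0}.
Read '1': q0→{q0}; now {q0}.
Read '2': q0→{q6}; now {q6}.
Read '2': q6→∅; now ∅.
No reachable set along the way intersects F.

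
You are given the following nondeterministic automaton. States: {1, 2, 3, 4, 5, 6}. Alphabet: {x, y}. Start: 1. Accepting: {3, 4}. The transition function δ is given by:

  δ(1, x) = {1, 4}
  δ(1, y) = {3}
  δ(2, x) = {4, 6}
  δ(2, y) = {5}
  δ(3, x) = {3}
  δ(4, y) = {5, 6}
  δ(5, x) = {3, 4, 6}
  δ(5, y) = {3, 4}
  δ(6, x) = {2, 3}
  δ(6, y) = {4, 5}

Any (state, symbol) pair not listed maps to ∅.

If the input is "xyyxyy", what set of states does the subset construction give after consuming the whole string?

Start in {1}.
Read 'x': 1→{1, 4}; now {1, 4}.
Read 'y': 1→{3}, 4→{5, 6}; now {3, 5, 6}.
Read 'y': 3→∅, 5→{3, 4}, 6→{4, 5}; now {3, 4, 5}.
Read 'x': 3→{3}, 4→∅, 5→{3, 4, 6}; now {3, 4, 6}.
Read 'y': 3→∅, 4→{5, 6}, 6→{4, 5}; now {4, 5, 6}.
Read 'y': 4→{5, 6}, 5→{3, 4}, 6→{4, 5}; now {3, 4, 5, 6}.

{3, 4, 5, 6}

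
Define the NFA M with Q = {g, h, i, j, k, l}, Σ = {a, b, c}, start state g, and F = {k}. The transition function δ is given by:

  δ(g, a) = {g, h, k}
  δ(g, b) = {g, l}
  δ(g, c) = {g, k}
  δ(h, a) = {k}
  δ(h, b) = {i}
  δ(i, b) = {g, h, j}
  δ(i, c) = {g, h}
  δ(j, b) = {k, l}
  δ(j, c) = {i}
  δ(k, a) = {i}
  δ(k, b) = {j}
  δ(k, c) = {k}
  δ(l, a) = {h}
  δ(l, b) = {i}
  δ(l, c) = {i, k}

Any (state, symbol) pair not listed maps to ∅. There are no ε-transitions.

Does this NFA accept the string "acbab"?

No

Start in {g}.
Read 'a': g→{g, h, k}; now {g, h, k}.
Read 'c': g→{g, k}, h→∅, k→{k}; now {g, k}.
Read 'b': g→{g, l}, k→{j}; now {g, j, l}.
Read 'a': g→{g, h, k}, j→∅, l→{h}; now {g, h, k}.
Read 'b': g→{g, l}, h→{i}, k→{j}; now {g, i, j, l}.
The final set {g, i, j, l} contains no accepting state.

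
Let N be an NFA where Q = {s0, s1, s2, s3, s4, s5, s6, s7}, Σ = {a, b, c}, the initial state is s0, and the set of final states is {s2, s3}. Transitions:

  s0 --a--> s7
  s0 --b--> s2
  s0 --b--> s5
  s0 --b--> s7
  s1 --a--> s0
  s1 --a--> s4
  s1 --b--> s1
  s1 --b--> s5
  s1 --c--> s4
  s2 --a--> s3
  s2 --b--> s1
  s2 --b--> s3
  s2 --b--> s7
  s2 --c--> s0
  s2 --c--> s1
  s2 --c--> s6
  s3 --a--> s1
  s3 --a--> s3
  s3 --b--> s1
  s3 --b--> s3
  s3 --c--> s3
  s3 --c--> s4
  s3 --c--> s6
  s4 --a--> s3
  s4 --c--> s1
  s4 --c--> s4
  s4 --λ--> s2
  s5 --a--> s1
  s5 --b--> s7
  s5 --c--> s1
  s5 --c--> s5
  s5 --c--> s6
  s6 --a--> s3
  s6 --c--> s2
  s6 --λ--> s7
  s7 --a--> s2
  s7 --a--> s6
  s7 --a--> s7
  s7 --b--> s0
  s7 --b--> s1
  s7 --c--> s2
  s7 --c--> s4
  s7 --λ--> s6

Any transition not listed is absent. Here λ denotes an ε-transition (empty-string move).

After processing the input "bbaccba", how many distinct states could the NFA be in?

7

Start in {s0}.
Read 'b': s0→{s2, s5, s7}; union {s2, s5, s7}; ε-closure = {s2, s5, s6, s7}.
Read 'b': s2→{s1, s3, s7}, s5→{s7}, s6→∅, s7→{s0, s1}; union {s0, s1, s3, s7}; ε-closure = {s0, s1, s3, s6, s7}.
Read 'a': s0→{s7}, s1→{s0, s4}, s3→{s1, s3}, s6→{s3}, s7→{s2, s6, s7}; now {s0, s1, s2, s3, s4, s6, s7}.
Read 'c': s0→∅, s1→{s4}, s2→{s0, s1, s6}, s3→{s3, s4, s6}, s4→{s1, s4}, s6→{s2}, s7→{s2, s4}; union {s0, s1, s2, s3, s4, s6}; ε-closure = {s0, s1, s2, s3, s4, s6, s7}.
Read 'c': s0→∅, s1→{s4}, s2→{s0, s1, s6}, s3→{s3, s4, s6}, s4→{s1, s4}, s6→{s2}, s7→{s2, s4}; union {s0, s1, s2, s3, s4, s6}; ε-closure = {s0, s1, s2, s3, s4, s6, s7}.
Read 'b': s0→{s2, s5, s7}, s1→{s1, s5}, s2→{s1, s3, s7}, s3→{s1, s3}, s4→∅, s6→∅, s7→{s0, s1}; union {s0, s1, s2, s3, s5, s7}; ε-closure = {s0, s1, s2, s3, s5, s6, s7}.
Read 'a': s0→{s7}, s1→{s0, s4}, s2→{s3}, s3→{s1, s3}, s5→{s1}, s6→{s3}, s7→{s2, s6, s7}; now {s0, s1, s2, s3, s4, s6, s7}.
That set has 7 states.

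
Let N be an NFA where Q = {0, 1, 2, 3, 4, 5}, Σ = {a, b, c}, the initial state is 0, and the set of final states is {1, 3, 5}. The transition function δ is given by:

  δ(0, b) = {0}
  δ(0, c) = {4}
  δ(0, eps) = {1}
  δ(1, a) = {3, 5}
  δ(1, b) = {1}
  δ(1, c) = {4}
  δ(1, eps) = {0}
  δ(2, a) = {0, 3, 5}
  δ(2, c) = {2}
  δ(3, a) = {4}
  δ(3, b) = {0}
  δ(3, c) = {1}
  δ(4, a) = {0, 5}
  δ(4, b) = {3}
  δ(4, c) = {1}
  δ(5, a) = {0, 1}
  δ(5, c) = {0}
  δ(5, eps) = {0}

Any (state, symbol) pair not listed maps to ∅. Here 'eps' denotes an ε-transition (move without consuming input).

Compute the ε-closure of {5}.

{0, 1, 5}

Begin with {5}.
ε-move 5 → 0; add 0.
ε-move 0 → 1; add 1.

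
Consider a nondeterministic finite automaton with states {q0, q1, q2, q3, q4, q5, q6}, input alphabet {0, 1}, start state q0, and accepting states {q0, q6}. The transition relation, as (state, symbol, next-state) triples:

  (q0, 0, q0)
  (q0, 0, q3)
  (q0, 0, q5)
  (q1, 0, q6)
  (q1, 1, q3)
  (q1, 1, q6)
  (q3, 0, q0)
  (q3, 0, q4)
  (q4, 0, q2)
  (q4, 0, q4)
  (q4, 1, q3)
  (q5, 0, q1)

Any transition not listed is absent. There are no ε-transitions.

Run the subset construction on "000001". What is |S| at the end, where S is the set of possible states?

2

Start in {q0}.
Read '0': q0→{q0, q3, q5}; now {q0, q3, q5}.
Read '0': q0→{q0, q3, q5}, q3→{q0, q4}, q5→{q1}; now {q0, q1, q3, q4, q5}.
Read '0': q0→{q0, q3, q5}, q1→{q6}, q3→{q0, q4}, q4→{q2, q4}, q5→{q1}; now {q0, q1, q2, q3, q4, q5, q6}.
Read '0': q0→{q0, q3, q5}, q1→{q6}, q2→∅, q3→{q0, q4}, q4→{q2, q4}, q5→{q1}, q6→∅; now {q0, q1, q2, q3, q4, q5, q6}.
Read '0': q0→{q0, q3, q5}, q1→{q6}, q2→∅, q3→{q0, q4}, q4→{q2, q4}, q5→{q1}, q6→∅; now {q0, q1, q2, q3, q4, q5, q6}.
Read '1': q0→∅, q1→{q3, q6}, q2→∅, q3→∅, q4→{q3}, q5→∅, q6→∅; now {q3, q6}.
That set has 2 states.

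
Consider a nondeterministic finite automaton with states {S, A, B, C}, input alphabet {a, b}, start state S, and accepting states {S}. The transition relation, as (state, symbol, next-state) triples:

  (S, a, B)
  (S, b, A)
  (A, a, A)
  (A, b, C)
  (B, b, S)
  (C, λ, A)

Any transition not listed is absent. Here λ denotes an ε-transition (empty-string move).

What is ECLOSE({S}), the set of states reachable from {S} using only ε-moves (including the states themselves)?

Begin with {S}.
No ε-moves leave this set, so the closure equals the set itself.

{S}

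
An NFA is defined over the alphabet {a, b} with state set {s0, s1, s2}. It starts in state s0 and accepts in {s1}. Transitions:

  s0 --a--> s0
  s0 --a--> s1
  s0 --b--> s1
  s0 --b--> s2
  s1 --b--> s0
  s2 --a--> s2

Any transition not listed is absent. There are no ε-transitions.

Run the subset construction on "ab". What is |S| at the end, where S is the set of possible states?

Start in {s0}.
Read 'a': s0→{s0, s1}; now {s0, s1}.
Read 'b': s0→{s1, s2}, s1→{s0}; now {s0, s1, s2}.
That set has 3 states.

3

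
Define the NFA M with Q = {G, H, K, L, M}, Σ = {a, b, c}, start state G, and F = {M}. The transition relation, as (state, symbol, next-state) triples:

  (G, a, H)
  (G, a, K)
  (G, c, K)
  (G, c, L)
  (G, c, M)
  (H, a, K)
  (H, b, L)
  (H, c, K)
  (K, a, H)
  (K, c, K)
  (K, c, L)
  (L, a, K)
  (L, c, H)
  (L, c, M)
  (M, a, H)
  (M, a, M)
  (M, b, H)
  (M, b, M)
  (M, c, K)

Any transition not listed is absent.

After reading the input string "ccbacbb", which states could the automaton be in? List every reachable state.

Start in {G}.
Read 'c': G→{K, L, M}; now {K, L, M}.
Read 'c': K→{K, L}, L→{H, M}, M→{K}; now {H, K, L, M}.
Read 'b': H→{L}, K→∅, L→∅, M→{H, M}; now {H, L, M}.
Read 'a': H→{K}, L→{K}, M→{H, M}; now {H, K, M}.
Read 'c': H→{K}, K→{K, L}, M→{K}; now {K, L}.
Read 'b': K→∅, L→∅; now ∅.
The set is empty and remains empty for the remaining 1 symbol.

∅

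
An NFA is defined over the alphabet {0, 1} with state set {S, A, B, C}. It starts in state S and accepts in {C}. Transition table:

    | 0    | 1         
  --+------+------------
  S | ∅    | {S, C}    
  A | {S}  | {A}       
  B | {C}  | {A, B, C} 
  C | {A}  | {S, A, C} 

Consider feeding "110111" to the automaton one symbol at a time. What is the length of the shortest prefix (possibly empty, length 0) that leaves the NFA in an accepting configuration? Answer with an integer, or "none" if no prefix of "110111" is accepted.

Start in {S}.
Read '1': S→{S, C}; now {S, C}.
None of the earlier sets intersect F, but {S, C} does.

1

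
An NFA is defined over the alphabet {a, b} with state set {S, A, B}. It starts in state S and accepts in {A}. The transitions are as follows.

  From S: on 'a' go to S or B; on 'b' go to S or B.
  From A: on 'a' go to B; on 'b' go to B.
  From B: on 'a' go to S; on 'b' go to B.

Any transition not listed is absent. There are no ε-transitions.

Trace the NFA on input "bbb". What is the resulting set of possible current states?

Start in {S}.
Read 'b': S→{S, B}; now {S, B}.
Read 'b': S→{S, B}, B→{B}; now {S, B}.
Read 'b': S→{S, B}, B→{B}; now {S, B}.

{S, B}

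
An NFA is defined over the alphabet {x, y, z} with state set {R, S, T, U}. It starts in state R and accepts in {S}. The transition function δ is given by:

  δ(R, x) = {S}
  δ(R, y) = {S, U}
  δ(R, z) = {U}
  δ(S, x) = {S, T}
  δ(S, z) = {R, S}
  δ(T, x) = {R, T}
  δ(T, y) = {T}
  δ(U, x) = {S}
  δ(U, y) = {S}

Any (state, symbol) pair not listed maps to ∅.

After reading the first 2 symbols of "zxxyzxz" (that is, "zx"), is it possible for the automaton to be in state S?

Yes

Start in {R}.
Read 'z': R→{U}; now {U}.
Read 'x': U→{S}; now {S}.
State S is in {S}.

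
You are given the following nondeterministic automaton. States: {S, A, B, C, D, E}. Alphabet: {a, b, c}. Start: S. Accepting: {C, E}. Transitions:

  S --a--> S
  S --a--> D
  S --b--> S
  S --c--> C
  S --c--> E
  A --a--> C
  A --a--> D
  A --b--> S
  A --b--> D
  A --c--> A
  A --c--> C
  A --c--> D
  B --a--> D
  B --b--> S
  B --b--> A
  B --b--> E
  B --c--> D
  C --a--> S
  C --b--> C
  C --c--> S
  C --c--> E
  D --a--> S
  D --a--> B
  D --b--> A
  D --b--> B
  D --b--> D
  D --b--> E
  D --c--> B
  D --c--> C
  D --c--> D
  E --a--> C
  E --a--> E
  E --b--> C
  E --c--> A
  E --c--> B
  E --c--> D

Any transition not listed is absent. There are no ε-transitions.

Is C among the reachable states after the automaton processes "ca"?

Yes

Start in {S}.
Read 'c': S→{C, E}; now {C, E}.
Read 'a': C→{S}, E→{C, E}; now {S, C, E}.
State C is in {S, C, E}.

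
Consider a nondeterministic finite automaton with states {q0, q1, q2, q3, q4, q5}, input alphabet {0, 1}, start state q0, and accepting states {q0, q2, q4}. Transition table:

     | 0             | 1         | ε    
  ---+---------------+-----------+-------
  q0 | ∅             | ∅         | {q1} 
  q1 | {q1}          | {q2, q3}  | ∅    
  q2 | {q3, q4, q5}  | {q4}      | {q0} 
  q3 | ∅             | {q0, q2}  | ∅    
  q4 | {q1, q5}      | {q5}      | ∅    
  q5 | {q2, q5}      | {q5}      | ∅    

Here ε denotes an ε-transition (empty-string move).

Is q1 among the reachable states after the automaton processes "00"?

Yes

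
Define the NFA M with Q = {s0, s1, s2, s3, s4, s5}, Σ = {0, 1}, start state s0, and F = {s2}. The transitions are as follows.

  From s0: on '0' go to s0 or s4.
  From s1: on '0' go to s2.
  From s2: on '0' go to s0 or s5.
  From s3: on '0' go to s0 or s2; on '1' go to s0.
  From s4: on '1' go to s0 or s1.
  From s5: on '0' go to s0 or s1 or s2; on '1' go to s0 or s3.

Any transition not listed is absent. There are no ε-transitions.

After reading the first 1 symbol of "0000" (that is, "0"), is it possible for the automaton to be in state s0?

Start in {s0}.
Read '0': s0→{s0, s4}; now {s0, s4}.
State s0 is in {s0, s4}.

Yes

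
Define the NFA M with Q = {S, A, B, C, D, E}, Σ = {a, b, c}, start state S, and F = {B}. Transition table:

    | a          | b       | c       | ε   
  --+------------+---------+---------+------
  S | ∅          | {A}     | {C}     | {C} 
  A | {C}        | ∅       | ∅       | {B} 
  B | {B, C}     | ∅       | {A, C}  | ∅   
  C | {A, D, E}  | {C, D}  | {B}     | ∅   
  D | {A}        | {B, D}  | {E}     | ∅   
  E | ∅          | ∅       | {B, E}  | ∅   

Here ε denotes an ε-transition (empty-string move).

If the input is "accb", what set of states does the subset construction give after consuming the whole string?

Start: ε-closure({S}) = {S, C}.
Read 'a': S→∅, C→{A, D, E}; union {A, D, E}; ε-closure = {A, B, D, E}.
Read 'c': A→∅, B→{A, C}, D→{E}, E→{B, E}; now {A, B, C, E}.
Read 'c': A→∅, B→{A, C}, C→{B}, E→{B, E}; now {A, B, C, E}.
Read 'b': A→∅, B→∅, C→{C, D}, E→∅; now {C, D}.

{C, D}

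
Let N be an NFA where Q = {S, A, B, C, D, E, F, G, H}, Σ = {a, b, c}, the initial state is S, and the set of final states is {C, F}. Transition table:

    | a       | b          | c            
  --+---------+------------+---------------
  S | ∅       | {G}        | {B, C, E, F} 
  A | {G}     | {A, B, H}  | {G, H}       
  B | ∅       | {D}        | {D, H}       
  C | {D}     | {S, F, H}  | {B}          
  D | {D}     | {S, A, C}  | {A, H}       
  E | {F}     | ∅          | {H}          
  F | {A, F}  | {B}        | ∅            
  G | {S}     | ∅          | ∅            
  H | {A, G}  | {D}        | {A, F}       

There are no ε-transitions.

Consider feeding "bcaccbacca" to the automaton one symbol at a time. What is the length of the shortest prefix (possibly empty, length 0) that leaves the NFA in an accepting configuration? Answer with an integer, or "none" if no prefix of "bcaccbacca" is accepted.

none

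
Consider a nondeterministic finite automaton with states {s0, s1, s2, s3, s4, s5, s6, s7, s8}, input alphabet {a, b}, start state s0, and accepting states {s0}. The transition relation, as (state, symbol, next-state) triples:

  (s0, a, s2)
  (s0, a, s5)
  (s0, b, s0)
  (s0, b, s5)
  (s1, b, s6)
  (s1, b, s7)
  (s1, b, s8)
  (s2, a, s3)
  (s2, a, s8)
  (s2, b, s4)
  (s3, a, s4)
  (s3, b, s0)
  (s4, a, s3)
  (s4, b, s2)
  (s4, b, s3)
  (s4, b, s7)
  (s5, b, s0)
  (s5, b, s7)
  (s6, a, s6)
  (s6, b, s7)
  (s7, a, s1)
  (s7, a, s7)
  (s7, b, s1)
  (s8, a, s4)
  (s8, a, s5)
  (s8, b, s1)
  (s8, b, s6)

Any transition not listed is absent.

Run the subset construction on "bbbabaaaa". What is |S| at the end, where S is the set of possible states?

5

Start in {s0}.
Read 'b': s0→{s0, s5}; now {s0, s5}.
Read 'b': s0→{s0, s5}, s5→{s0, s7}; now {s0, s5, s7}.
Read 'b': s0→{s0, s5}, s5→{s0, s7}, s7→{s1}; now {s0, s1, s5, s7}.
Read 'a': s0→{s2, s5}, s1→∅, s5→∅, s7→{s1, s7}; now {s1, s2, s5, s7}.
Read 'b': s1→{s6, s7, s8}, s2→{s4}, s5→{s0, s7}, s7→{s1}; now {s0, s1, s4, s6, s7, s8}.
Read 'a': s0→{s2, s5}, s1→∅, s4→{s3}, s6→{s6}, s7→{s1, s7}, s8→{s4, s5}; now {s1, s2, s3, s4, s5, s6, s7}.
Read 'a': s1→∅, s2→{s3, s8}, s3→{s4}, s4→{s3}, s5→∅, s6→{s6}, s7→{s1, s7}; now {s1, s3, s4, s6, s7, s8}.
Read 'a': s1→∅, s3→{s4}, s4→{s3}, s6→{s6}, s7→{s1, s7}, s8→{s4, s5}; now {s1, s3, s4, s5, s6, s7}.
Read 'a': s1→∅, s3→{s4}, s4→{s3}, s5→∅, s6→{s6}, s7→{s1, s7}; now {s1, s3, s4, s6, s7}.
That set has 5 states.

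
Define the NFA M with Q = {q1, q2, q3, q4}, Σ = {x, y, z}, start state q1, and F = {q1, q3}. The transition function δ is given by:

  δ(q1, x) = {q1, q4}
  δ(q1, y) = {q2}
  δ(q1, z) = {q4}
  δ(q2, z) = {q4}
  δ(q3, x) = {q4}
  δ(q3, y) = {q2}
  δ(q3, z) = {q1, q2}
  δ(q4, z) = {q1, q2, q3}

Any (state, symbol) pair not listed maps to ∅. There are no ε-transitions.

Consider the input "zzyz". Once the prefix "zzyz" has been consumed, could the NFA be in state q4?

Yes

Start in {q1}.
Read 'z': {q1} → {q4}.
Read 'z': {q4} → {q1, q2, q3}.
Read 'y': {q1, q2, q3} → {q2}.
Read 'z': {q2} → {q4}.
State q4 is in {q4}.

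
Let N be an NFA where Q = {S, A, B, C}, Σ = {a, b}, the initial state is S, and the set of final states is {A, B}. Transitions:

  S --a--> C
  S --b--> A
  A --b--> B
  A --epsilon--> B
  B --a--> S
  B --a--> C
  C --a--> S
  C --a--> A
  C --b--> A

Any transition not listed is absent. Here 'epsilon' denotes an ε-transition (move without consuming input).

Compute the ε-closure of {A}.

Begin with {A}.
ε-move A → B; add B.

{A, B}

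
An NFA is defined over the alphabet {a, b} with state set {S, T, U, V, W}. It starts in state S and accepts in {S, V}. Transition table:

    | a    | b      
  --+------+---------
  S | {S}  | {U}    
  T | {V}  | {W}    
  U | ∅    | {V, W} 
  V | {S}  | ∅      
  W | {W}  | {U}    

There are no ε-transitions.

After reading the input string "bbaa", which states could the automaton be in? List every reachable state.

Start in {S}.
Read 'b': {S} → {U}.
Read 'b': {U} → {V, W}.
Read 'a': {V, W} → {S, W}.
Read 'a': {S, W} → {S, W}.

{S, W}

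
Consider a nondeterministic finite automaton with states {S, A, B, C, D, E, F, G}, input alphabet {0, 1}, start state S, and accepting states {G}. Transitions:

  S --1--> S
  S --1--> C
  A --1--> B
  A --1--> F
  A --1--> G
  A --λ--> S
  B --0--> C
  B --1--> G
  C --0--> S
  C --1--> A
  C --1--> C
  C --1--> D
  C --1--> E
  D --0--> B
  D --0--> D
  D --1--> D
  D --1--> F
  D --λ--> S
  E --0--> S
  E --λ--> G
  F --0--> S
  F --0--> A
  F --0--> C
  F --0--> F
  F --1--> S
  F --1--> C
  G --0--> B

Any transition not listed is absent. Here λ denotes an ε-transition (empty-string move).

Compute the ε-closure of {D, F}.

{S, D, F}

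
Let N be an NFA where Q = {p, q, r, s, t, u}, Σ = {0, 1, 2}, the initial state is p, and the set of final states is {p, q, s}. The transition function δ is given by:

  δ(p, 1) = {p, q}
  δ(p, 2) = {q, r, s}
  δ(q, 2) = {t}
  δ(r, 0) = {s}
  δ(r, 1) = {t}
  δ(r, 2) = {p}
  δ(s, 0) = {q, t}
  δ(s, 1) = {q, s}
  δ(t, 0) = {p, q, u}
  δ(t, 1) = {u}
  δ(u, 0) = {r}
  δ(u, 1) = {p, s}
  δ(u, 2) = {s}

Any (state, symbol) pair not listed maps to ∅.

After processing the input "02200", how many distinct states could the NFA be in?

Start in {p}.
Read '0': p→∅; now ∅.
The set is empty and remains empty for the remaining 4 symbols.
That set has 0 states.

0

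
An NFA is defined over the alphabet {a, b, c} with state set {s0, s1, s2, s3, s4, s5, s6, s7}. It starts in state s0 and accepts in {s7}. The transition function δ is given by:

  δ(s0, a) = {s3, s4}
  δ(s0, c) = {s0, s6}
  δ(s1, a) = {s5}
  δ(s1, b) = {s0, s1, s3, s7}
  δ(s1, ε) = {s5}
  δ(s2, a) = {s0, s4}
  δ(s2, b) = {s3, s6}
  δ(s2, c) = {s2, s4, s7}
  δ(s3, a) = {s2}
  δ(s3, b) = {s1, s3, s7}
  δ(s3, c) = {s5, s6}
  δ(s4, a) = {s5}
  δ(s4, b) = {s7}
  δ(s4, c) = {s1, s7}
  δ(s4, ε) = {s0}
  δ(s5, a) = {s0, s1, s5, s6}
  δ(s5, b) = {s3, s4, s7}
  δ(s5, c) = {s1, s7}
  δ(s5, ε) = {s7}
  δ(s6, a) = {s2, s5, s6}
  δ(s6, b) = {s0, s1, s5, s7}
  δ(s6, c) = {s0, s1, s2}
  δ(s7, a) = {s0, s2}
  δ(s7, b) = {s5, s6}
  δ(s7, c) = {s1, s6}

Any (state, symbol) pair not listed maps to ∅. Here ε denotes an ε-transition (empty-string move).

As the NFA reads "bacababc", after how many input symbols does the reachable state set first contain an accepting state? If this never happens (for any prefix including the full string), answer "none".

Start in {s0}.
Read 'b': s0→∅; now ∅.
The set is empty and remains empty for the remaining 7 symbols.
No reachable set along the way intersects F.

none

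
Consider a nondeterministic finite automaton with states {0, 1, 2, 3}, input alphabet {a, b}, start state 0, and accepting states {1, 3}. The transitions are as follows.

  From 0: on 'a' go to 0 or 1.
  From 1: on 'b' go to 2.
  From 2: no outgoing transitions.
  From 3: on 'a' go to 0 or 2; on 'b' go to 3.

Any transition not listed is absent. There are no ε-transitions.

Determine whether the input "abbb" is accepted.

Start in {0}.
Read 'a': {0} → {0, 1}.
Read 'b': {0, 1} → {2}.
Read 'b': {2} → ∅.
The set is empty and remains empty for the remaining 1 symbol.
The final set ∅ contains no accepting state.

No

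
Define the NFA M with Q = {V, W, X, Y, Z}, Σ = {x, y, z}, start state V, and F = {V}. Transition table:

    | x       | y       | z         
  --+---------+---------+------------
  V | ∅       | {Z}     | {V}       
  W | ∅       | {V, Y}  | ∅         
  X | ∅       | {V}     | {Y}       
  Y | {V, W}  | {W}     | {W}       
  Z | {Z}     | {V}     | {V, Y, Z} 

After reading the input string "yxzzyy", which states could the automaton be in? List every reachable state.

{V, W, Y, Z}

Start in {V}.
Read 'y': V→{Z}; now {Z}.
Read 'x': Z→{Z}; now {Z}.
Read 'z': Z→{V, Y, Z}; now {V, Y, Z}.
Read 'z': V→{V}, Y→{W}, Z→{V, Y, Z}; now {V, W, Y, Z}.
Read 'y': V→{Z}, W→{V, Y}, Y→{W}, Z→{V}; now {V, W, Y, Z}.
Read 'y': V→{Z}, W→{V, Y}, Y→{W}, Z→{V}; now {V, W, Y, Z}.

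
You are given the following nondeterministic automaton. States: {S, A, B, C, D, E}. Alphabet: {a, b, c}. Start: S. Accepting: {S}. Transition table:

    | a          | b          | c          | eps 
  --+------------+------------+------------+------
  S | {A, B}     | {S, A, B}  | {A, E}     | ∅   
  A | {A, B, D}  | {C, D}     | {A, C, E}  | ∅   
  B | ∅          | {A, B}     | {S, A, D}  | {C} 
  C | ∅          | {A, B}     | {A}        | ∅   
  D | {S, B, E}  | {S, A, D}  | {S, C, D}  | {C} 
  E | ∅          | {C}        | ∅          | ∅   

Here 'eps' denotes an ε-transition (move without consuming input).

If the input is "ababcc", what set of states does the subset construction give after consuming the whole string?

{S, A, C, D, E}

Start in {S}.
Read 'a': {S} → {A, B, C}.
Read 'b': {A, B, C} → {A, B, C, D}.
Read 'a': {A, B, C, D} → {S, A, B, C, D, E}.
Read 'b': {S, A, B, C, D, E} → {S, A, B, C, D}.
Read 'c': {S, A, B, C, D} → {S, A, C, D, E}.
Read 'c': {S, A, C, D, E} → {S, A, C, D, E}.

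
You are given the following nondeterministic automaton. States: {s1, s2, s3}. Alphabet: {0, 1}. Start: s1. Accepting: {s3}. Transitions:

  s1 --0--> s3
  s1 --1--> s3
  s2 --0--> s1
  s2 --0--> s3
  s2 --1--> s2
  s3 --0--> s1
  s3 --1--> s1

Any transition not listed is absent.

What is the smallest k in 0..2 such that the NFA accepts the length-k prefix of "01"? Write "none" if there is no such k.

1

Start in {s1}.
Read '0': s1→{s3}; now {s3}.
None of the earlier sets intersect F, but {s3} does.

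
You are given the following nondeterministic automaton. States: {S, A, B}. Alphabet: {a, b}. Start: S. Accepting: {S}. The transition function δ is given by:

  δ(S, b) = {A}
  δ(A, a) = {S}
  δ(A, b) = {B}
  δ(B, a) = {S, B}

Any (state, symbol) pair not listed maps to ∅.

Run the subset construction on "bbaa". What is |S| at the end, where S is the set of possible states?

2

Start in {S}.
Read 'b': {S} → {A}.
Read 'b': {A} → {B}.
Read 'a': {B} → {S, B}.
Read 'a': {S, B} → {S, B}.
That set has 2 states.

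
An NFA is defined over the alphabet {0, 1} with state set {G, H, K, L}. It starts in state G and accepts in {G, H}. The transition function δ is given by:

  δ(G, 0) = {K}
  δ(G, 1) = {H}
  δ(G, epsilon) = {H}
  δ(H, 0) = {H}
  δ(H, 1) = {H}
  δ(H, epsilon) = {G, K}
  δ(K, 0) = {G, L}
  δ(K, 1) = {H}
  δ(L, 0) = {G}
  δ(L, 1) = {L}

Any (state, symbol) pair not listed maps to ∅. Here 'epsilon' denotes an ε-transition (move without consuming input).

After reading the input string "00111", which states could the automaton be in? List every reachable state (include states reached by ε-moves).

Start: ε-closure({G}) = {G, H, K}.
Read '0': G→{K}, H→{H}, K→{G, L}; now {G, H, K, L}.
Read '0': G→{K}, H→{H}, K→{G, L}, L→{G}; now {G, H, K, L}.
Read '1': G→{H}, H→{H}, K→{H}, L→{L}; union {H, L}; ε-closure = {G, H, K, L}.
Read '1': G→{H}, H→{H}, K→{H}, L→{L}; union {H, L}; ε-closure = {G, H, K, L}.
Read '1': G→{H}, H→{H}, K→{H}, L→{L}; union {H, L}; ε-closure = {G, H, K, L}.

{G, H, K, L}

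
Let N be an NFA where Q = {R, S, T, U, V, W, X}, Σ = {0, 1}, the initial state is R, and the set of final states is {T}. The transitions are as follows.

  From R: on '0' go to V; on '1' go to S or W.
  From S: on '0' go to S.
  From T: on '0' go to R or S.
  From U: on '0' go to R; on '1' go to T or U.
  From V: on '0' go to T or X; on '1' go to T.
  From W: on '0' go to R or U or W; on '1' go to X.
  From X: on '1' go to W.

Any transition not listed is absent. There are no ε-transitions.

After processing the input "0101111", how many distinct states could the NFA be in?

Start in {R}.
Read '0': {R} → {V}.
Read '1': {V} → {T}.
Read '0': {T} → {R, S}.
Read '1': {R, S} → {S, W}.
Read '1': {S, W} → {X}.
Read '1': {X} → {W}.
Read '1': {W} → {X}.
That set has 1 state.

1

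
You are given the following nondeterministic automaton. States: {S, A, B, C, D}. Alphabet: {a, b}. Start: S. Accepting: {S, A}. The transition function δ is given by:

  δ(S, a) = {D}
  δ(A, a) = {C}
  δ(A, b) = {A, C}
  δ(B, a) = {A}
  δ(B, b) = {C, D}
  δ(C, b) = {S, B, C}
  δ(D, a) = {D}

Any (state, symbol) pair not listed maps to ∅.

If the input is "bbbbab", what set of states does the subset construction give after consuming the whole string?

∅

Start in {S}.
Read 'b': S→∅; now ∅.
The set is empty and remains empty for the remaining 5 symbols.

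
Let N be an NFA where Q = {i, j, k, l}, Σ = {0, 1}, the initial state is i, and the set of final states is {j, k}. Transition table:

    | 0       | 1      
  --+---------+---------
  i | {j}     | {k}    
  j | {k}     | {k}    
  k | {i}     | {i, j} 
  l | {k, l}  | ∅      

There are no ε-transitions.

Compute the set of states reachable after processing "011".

{i, j}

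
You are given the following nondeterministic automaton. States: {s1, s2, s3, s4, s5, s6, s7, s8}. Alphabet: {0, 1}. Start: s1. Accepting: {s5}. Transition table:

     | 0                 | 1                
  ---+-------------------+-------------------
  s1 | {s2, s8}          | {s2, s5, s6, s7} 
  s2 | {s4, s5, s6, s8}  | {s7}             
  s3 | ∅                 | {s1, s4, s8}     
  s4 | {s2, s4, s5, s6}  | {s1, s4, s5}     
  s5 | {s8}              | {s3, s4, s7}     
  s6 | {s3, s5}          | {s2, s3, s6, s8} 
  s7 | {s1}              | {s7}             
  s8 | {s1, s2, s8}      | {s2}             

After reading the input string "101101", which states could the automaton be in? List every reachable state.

{s1, s2, s3, s4, s5, s6, s7, s8}

Start in {s1}.
Read '1': s1→{s2, s5, s6, s7}; now {s2, s5, s6, s7}.
Read '0': s2→{s4, s5, s6, s8}, s5→{s8}, s6→{s3, s5}, s7→{s1}; now {s1, s3, s4, s5, s6, s8}.
Read '1': s1→{s2, s5, s6, s7}, s3→{s1, s4, s8}, s4→{s1, s4, s5}, s5→{s3, s4, s7}, s6→{s2, s3, s6, s8}, s8→{s2}; now {s1, s2, s3, s4, s5, s6, s7, s8}.
Read '1': s1→{s2, s5, s6, s7}, s2→{s7}, s3→{s1, s4, s8}, s4→{s1, s4, s5}, s5→{s3, s4, s7}, s6→{s2, s3, s6, s8}, s7→{s7}, s8→{s2}; now {s1, s2, s3, s4, s5, s6, s7, s8}.
Read '0': s1→{s2, s8}, s2→{s4, s5, s6, s8}, s3→∅, s4→{s2, s4, s5, s6}, s5→{s8}, s6→{s3, s5}, s7→{s1}, s8→{s1, s2, s8}; now {s1, s2, s3, s4, s5, s6, s8}.
Read '1': s1→{s2, s5, s6, s7}, s2→{s7}, s3→{s1, s4, s8}, s4→{s1, s4, s5}, s5→{s3, s4, s7}, s6→{s2, s3, s6, s8}, s8→{s2}; now {s1, s2, s3, s4, s5, s6, s7, s8}.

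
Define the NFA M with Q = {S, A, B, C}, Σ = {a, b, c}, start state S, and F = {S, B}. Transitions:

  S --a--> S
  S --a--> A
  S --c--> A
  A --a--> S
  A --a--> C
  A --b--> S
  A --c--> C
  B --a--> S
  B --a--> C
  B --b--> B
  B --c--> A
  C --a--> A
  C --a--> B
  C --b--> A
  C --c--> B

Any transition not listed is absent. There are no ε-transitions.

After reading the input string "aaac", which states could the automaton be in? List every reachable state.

Start in {S}.
Read 'a': {S} → {S, A}.
Read 'a': {S, A} → {S, A, C}.
Read 'a': {S, A, C} → {S, A, B, C}.
Read 'c': {S, A, B, C} → {A, B, C}.

{A, B, C}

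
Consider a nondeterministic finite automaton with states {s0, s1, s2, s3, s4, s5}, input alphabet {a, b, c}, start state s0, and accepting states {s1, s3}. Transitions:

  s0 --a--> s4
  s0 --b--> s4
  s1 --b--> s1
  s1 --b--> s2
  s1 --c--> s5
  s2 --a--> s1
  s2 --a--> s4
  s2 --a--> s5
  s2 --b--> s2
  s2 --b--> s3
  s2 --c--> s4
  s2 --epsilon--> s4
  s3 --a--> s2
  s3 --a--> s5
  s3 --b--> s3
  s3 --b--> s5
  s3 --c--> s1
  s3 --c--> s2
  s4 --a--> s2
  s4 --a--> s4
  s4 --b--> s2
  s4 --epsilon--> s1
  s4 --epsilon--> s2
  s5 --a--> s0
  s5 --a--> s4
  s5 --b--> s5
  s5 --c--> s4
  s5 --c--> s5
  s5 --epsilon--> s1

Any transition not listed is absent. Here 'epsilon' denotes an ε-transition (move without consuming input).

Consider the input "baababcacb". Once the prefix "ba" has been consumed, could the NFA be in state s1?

Yes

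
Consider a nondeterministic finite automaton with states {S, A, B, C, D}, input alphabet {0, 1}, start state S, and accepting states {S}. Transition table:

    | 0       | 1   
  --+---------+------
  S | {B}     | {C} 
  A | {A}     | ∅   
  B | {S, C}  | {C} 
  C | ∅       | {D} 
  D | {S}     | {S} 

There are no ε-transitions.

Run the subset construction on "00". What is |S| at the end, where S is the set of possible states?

Start in {S}.
Read '0': S→{B}; now {B}.
Read '0': B→{S, C}; now {S, C}.
That set has 2 states.

2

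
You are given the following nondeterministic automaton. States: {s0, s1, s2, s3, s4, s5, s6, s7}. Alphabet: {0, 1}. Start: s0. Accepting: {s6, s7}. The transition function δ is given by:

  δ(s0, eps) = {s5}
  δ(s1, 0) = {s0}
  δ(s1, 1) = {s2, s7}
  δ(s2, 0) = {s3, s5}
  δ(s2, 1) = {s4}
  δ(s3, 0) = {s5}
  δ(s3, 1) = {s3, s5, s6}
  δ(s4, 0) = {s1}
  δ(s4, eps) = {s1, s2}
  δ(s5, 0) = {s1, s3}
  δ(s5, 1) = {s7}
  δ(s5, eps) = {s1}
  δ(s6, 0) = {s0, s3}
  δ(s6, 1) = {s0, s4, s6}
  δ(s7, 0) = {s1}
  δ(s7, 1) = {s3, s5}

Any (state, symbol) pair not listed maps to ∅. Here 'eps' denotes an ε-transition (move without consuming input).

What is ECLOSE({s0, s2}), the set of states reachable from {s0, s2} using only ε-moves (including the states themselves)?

Begin with {s0, s2}.
ε-move s0 → s5; add s5.
ε-move s5 → s1; add s1.

{s0, s1, s2, s5}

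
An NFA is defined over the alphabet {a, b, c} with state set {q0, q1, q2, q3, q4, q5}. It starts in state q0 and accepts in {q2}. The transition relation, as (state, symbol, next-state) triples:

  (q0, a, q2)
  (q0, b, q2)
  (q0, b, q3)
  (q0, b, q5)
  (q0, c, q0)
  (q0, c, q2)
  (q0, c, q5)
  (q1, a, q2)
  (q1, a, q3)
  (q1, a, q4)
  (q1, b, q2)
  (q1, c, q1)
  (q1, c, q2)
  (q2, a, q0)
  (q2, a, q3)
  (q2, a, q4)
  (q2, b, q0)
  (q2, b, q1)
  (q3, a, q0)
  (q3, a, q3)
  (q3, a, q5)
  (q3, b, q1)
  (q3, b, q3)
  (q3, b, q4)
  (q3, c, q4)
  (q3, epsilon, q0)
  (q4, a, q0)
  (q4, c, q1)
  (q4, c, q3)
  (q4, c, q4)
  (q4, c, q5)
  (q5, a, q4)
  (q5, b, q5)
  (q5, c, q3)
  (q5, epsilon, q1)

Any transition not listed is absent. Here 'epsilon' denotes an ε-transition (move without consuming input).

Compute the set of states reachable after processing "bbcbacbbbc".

Start in {q0}.
Read 'b': {q0} → {q0, q1, q2, q3, q5}.
Read 'b': {q0, q1, q2, q3, q5} → {q0, q1, q2, q3, q4, q5}.
Read 'c': {q0, q1, q2, q3, q4, q5} → {q0, q1, q2, q3, q4, q5}.
Read 'b': {q0, q1, q2, q3, q4, q5} → {q0, q1, q2, q3, q4, q5}.
Read 'a': {q0, q1, q2, q3, q4, q5} → {q0, q1, q2, q3, q4, q5}.
Read 'c': {q0, q1, q2, q3, q4, q5} → {q0, q1, q2, q3, q4, q5}.
Read 'b': {q0, q1, q2, q3, q4, q5} → {q0, q1, q2, q3, q4, q5}.
Read 'b': {q0, q1, q2, q3, q4, q5} → {q0, q1, q2, q3, q4, q5}.
Read 'b': {q0, q1, q2, q3, q4, q5} → {q0, q1, q2, q3, q4, q5}.
Read 'c': {q0, q1, q2, q3, q4, q5} → {q0, q1, q2, q3, q4, q5}.

{q0, q1, q2, q3, q4, q5}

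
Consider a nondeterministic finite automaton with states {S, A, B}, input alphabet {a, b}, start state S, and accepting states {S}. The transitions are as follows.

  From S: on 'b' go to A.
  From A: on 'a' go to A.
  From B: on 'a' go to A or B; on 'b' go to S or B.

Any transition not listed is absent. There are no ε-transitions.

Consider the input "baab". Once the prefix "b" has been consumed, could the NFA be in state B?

No

Start in {S}.
Read 'b': S→{A}; now {A}.
State B is not in {A}.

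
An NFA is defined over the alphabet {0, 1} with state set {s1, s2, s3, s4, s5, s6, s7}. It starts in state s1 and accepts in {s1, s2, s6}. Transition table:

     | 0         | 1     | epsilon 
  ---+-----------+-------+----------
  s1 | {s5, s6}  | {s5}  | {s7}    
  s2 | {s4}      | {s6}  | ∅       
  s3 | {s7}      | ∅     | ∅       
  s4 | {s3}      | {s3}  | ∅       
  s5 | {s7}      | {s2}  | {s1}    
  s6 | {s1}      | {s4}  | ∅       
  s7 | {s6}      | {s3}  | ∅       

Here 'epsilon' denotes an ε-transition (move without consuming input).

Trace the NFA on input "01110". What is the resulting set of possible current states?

{s1, s3, s4, s5, s6, s7}

Start: ε-closure({s1}) = {s1, s7}.
Read '0': s1→{s5, s6}, s7→{s6}; union {s5, s6}; ε-closure = {s1, s5, s6, s7}.
Read '1': s1→{s5}, s5→{s2}, s6→{s4}, s7→{s3}; union {s2, s3, s4, s5}; ε-closure = {s1, s2, s3, s4, s5, s7}.
Read '1': s1→{s5}, s2→{s6}, s3→∅, s4→{s3}, s5→{s2}, s7→{s3}; union {s2, s3, s5, s6}; ε-closure = {s1, s2, s3, s5, s6, s7}.
Read '1': s1→{s5}, s2→{s6}, s3→∅, s5→{s2}, s6→{s4}, s7→{s3}; union {s2, s3, s4, s5, s6}; ε-closure = {s1, s2, s3, s4, s5, s6, s7}.
Read '0': s1→{s5, s6}, s2→{s4}, s3→{s7}, s4→{s3}, s5→{s7}, s6→{s1}, s7→{s6}; now {s1, s3, s4, s5, s6, s7}.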